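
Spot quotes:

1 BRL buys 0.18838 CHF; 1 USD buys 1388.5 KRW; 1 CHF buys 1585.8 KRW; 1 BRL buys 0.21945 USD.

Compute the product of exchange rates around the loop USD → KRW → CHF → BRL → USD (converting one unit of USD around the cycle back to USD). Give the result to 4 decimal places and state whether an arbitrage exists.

Around USD → KRW → CHF → BRL → USD: 1 × 1388.5 ÷ 1585.8 ÷ 0.18838 × 0.21945 = 1.019996
Product > 1; profitable direction is USD → KRW → CHF → BRL → USD.

1.0200 (arbitrage exists)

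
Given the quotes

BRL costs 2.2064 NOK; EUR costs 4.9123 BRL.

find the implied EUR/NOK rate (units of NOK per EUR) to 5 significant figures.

EUR/NOK = 10.838

1 EUR × 4.9123 = 4.9123 BRL
4.9123 BRL × 2.2064 = 10.8385 NOK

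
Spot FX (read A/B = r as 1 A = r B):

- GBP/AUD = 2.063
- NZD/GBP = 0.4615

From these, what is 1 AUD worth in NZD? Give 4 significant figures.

1 AUD ÷ 2.063 = 0.484731 GBP
0.484731 GBP ÷ 0.4615 = 1.05034 NZD

AUD/NZD = 1.050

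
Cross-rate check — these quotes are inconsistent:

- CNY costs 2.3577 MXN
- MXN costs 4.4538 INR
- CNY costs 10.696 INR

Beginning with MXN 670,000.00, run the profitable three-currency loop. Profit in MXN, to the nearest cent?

Profit: MXN 12,459.59

Profitable loop is MXN → CNY → INR → MXN:
MXN 670,000.00 ÷ 2.3577 = CNY 284,175.26
CNY 284,175.26 × 10.696 = INR 3,039,538.53
INR 3,039,538.53 ÷ 4.4538 = MXN 682,459.59
Profit = MXN 682,459.59 − MXN 670,000.00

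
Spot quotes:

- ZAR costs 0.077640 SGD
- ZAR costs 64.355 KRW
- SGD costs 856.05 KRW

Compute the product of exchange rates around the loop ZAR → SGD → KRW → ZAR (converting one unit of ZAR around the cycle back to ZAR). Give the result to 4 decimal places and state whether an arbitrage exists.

Around ZAR → SGD → KRW → ZAR: 1 × 0.077640 × 856.05 ÷ 64.355 = 1.032767
Product > 1; profitable direction is ZAR → SGD → KRW → ZAR.

1.0328 (arbitrage exists)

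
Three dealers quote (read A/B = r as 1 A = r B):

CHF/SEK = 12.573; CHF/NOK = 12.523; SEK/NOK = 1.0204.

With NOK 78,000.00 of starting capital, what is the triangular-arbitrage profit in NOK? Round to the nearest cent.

Profit: NOK 1,908.98

Profitable loop is NOK → CHF → SEK → NOK:
NOK 78,000.00 ÷ 12.523 = CHF 6,228.54
CHF 6,228.54 × 12.573 = SEK 78,311.43
SEK 78,311.43 × 1.0204 = NOK 79,908.98
Profit = NOK 79,908.98 − NOK 78,000.00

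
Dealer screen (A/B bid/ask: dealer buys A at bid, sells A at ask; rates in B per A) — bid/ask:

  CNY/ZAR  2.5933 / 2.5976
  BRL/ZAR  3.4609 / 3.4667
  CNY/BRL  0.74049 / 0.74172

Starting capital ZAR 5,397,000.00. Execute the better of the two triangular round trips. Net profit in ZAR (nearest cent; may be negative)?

Best loop ZAR → BRL → CNY → ZAR:
ZAR 5,397,000.00 ÷ 3.4667 (buy BRL at ask) = BRL 1,556,811.95
BRL 1,556,811.95 ÷ 0.74172 (buy CNY at ask) = CNY 2,098,921.36
CNY 2,098,921.36 × 2.5933 (sell CNY at bid) = ZAR 5,443,132.77

Net profit: ZAR 46,132.77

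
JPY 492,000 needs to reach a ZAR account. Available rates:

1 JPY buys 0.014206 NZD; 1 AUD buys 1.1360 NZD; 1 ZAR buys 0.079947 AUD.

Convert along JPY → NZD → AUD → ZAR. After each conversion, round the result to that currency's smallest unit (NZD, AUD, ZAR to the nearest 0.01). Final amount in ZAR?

ZAR 76,958.48

JPY 492,000 × 0.014206 = NZD 6,989.35
NZD 6,989.35 ÷ 1.1360 = AUD 6,152.60
AUD 6,152.60 ÷ 0.079947 = ZAR 76,958.48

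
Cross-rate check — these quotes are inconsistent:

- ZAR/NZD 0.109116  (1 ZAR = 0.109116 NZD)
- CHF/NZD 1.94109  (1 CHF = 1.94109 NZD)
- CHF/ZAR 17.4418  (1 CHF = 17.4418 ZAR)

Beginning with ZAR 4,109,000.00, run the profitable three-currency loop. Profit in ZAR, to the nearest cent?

Profitable loop is ZAR → CHF → NZD → ZAR:
ZAR 4,109,000.00 ÷ 17.4418 = CHF 235,583.48
CHF 235,583.48 × 1.94109 = NZD 457,288.74
NZD 457,288.74 ÷ 0.109116 = ZAR 4,190,849.59
Profit = ZAR 4,190,849.59 − ZAR 4,109,000.00

Profit: ZAR 81,849.59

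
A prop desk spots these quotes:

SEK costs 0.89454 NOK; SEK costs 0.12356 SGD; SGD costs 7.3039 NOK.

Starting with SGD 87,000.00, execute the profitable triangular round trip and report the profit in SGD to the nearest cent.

Profit: SGD 771.23

Profitable loop is SGD → NOK → SEK → SGD:
SGD 87,000.00 × 7.3039 = NOK 635,439.30
NOK 635,439.30 ÷ 0.89454 = SEK 710,353.14
SEK 710,353.14 × 0.12356 = SGD 87,771.23
Profit = SGD 87,771.23 − SGD 87,000.00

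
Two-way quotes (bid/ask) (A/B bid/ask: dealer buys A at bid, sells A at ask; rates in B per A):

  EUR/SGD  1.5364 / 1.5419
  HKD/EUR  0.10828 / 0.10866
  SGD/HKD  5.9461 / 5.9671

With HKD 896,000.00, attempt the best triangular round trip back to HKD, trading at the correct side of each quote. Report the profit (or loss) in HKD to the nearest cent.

Best loop HKD → SGD → EUR → HKD:
HKD 896,000.00 ÷ 5.9671 (buy SGD at ask) = SGD 150,156.69
SGD 150,156.69 ÷ 1.5419 (buy EUR at ask) = EUR 97,384.20
EUR 97,384.20 ÷ 0.10866 (buy HKD at ask) = HKD 896,228.57

Net profit: HKD 228.57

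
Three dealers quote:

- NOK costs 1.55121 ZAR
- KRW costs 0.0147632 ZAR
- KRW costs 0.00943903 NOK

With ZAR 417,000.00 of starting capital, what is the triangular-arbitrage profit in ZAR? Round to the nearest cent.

Profitable loop is ZAR → NOK → KRW → ZAR:
ZAR 417,000.00 ÷ 1.55121 = NOK 268,822.40
NOK 268,822.40 ÷ 0.00943903 = KRW 28,479,876
KRW 28,479,876 × 0.0147632 = ZAR 420,454.10
Profit = ZAR 420,454.10 − ZAR 417,000.00

Profit: ZAR 3,454.10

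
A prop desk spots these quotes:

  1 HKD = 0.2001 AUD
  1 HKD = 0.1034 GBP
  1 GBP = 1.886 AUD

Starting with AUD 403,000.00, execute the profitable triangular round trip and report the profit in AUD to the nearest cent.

Profitable loop is AUD → GBP → HKD → AUD:
AUD 403,000.00 ÷ 1.886 = GBP 213,679.75
GBP 213,679.75 ÷ 0.1034 = HKD 2,066,535.26
HKD 2,066,535.26 × 0.2001 = AUD 413,513.70
Profit = AUD 413,513.70 − AUD 403,000.00

Profit: AUD 10,513.70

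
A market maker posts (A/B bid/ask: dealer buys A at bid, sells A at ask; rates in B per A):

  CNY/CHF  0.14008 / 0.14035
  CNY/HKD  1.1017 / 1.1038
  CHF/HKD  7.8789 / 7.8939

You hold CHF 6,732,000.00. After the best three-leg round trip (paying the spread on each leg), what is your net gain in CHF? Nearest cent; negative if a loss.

Best loop CHF → HKD → CNY → CHF:
CHF 6,732,000.00 × 7.8789 (sell CHF at bid) = HKD 53,040,754.80
HKD 53,040,754.80 ÷ 1.1038 (buy CNY at ask) = CNY 48,052,867.19
CNY 48,052,867.19 × 0.14008 (sell CNY at bid) = CHF 6,731,245.64

Net result: CHF -754.36 (no profitable arbitrage after spreads)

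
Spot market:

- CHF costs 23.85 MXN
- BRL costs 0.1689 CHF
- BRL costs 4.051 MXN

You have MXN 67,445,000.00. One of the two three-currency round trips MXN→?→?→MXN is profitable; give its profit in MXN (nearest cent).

Profitable loop is MXN → CHF → BRL → MXN:
MXN 67,445,000.00 ÷ 23.85 = CHF 2,827,882.60
CHF 2,827,882.60 ÷ 0.1689 = BRL 16,742,940.20
BRL 16,742,940.20 × 4.051 = MXN 67,825,650.75
Profit = MXN 67,825,650.75 − MXN 67,445,000.00

Profit: MXN 380,650.75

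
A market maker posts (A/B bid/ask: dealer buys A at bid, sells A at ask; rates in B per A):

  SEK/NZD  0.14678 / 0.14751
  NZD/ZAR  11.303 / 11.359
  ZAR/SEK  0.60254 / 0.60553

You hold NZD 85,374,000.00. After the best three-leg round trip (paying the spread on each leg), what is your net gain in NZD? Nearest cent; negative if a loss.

Net result: NZD -30,171.00 (no profitable arbitrage after spreads)

Best loop NZD → ZAR → SEK → NZD:
NZD 85,374,000.00 × 11.303 (sell NZD at bid) = ZAR 964,982,322.00
ZAR 964,982,322.00 × 0.60254 (sell ZAR at bid) = SEK 581,440,448.30
SEK 581,440,448.30 × 0.14678 (sell SEK at bid) = NZD 85,343,829.00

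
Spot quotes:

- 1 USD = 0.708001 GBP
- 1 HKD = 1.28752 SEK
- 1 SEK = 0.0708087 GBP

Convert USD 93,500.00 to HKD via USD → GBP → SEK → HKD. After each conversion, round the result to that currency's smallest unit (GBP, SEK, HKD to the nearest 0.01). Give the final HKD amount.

USD 93,500.00 × 0.708001 = GBP 66,198.09
GBP 66,198.09 ÷ 0.0708087 = SEK 934,886.39
SEK 934,886.39 ÷ 1.28752 = HKD 726,114.07

HKD 726,114.07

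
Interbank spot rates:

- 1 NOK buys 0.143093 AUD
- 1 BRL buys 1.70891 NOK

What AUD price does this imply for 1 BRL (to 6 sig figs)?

1 BRL × 1.70891 = 1.70891 NOK
1.70891 NOK × 0.143093 = 0.244533 AUD

BRL/AUD = 0.244533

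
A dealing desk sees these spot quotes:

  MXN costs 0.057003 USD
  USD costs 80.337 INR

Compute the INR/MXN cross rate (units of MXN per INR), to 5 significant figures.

1 INR ÷ 80.337 = 0.0124476 USD
0.0124476 USD ÷ 0.057003 = 0.218367 MXN

INR/MXN = 0.21837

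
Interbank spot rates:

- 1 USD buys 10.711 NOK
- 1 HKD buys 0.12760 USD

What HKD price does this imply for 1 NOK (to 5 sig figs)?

1 NOK ÷ 10.711 = 0.093362 USD
0.093362 USD ÷ 0.12760 = 0.731677 HKD

NOK/HKD = 0.73168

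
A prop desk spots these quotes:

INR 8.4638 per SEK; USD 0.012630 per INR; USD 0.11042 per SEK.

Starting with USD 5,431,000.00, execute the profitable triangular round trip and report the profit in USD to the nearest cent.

Profit: USD 178,947.57

Profitable loop is USD → INR → SEK → USD:
USD 5,431,000.00 ÷ 0.012630 = INR 430,007,917.66
INR 430,007,917.66 ÷ 8.4638 = SEK 50,805,538.61
SEK 50,805,538.61 × 0.11042 = USD 5,609,947.57
Profit = USD 5,609,947.57 − USD 5,431,000.00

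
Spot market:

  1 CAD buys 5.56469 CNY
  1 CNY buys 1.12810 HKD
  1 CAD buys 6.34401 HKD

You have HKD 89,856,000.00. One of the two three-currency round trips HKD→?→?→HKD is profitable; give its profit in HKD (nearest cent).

Profit: HKD 951,635.19

Profitable loop is HKD → CNY → CAD → HKD:
HKD 89,856,000.00 ÷ 1.12810 = CNY 79,652,513.08
CNY 79,652,513.08 ÷ 5.56469 = CAD 14,313,917.41
CAD 14,313,917.41 × 6.34401 = HKD 90,807,635.19
Profit = HKD 90,807,635.19 − HKD 89,856,000.00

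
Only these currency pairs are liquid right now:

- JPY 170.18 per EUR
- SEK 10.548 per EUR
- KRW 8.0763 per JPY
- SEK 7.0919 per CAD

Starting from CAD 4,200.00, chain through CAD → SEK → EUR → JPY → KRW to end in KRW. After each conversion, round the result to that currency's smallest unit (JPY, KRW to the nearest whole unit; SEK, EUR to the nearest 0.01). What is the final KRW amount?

KRW 3,881,171

CAD 4,200.00 × 7.0919 = SEK 29,785.98
SEK 29,785.98 ÷ 10.548 = EUR 2,823.85
EUR 2,823.85 × 170.18 = JPY 480,563
JPY 480,563 × 8.0763 = KRW 3,881,171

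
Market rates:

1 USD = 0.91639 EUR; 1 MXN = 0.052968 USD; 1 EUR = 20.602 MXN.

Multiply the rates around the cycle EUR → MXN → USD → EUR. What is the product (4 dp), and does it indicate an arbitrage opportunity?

Around EUR → MXN → USD → EUR: 1 × 20.602 × 0.052968 × 0.91639 = 1.000008
Product ≈ 1 (deviation 0.001%, within rounding noise).

1.0000 (no arbitrage)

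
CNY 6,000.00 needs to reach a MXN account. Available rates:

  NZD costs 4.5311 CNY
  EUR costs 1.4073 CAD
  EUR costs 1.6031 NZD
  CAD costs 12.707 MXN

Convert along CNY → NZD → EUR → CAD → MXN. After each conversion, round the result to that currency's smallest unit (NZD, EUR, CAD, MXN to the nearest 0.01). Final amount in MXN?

MXN 14,771.13

CNY 6,000.00 ÷ 4.5311 = NZD 1,324.18
NZD 1,324.18 ÷ 1.6031 = EUR 826.01
EUR 826.01 × 1.4073 = CAD 1,162.44
CAD 1,162.44 × 12.707 = MXN 14,771.13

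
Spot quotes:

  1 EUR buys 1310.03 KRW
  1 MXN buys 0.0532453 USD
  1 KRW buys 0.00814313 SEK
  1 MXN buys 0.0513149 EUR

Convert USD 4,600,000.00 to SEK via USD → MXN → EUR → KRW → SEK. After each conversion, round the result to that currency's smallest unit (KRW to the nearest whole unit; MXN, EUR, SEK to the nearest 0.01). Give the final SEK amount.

USD 4,600,000.00 ÷ 0.0532453 = MXN 86,392,601.79
MXN 86,392,601.79 × 0.0513149 = EUR 4,433,227.72
EUR 4,433,227.72 × 1310.03 = KRW 5,807,661,310
KRW 5,807,661,310 × 0.00814313 = SEK 47,292,541.04

SEK 47,292,541.04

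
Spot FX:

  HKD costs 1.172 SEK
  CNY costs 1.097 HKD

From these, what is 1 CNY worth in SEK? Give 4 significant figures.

1 CNY × 1.097 = 1.097 HKD
1.097 HKD × 1.172 = 1.28568 SEK

CNY/SEK = 1.286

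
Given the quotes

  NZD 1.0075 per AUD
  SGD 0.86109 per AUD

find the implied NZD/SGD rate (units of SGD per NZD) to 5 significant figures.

NZD/SGD = 0.85468

1 NZD ÷ 1.0075 = 0.992556 AUD
0.992556 AUD × 0.86109 = 0.85468 SGD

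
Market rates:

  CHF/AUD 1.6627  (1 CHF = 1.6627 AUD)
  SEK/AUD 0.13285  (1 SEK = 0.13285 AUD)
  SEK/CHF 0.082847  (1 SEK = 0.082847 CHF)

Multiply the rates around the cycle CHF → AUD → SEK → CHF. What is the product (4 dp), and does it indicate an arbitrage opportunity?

Around CHF → AUD → SEK → CHF: 1 × 1.6627 ÷ 0.13285 × 0.082847 = 1.036881
Product > 1; profitable direction is CHF → AUD → SEK → CHF.

1.0369 (arbitrage exists)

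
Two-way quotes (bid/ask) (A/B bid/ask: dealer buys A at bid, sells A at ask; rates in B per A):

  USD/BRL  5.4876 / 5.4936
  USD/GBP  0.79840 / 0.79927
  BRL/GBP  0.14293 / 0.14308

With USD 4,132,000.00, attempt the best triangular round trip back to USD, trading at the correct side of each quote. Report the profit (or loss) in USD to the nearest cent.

Best loop USD → GBP → BRL → USD:
USD 4,132,000.00 × 0.79840 (sell USD at bid) = GBP 3,298,988.80
GBP 3,298,988.80 ÷ 0.14308 (buy BRL at ask) = BRL 23,056,952.75
BRL 23,056,952.75 ÷ 5.4936 (buy USD at ask) = USD 4,197,057.08

Net profit: USD 65,057.08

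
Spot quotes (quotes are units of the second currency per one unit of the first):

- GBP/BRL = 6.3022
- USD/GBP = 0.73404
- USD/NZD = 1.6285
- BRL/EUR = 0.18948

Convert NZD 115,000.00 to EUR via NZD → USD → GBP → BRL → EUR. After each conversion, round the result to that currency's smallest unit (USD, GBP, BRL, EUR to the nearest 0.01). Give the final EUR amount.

EUR 61,899.25

NZD 115,000.00 ÷ 1.6285 = USD 70,617.13
USD 70,617.13 × 0.73404 = GBP 51,835.80
GBP 51,835.80 × 6.3022 = BRL 326,679.58
BRL 326,679.58 × 0.18948 = EUR 61,899.25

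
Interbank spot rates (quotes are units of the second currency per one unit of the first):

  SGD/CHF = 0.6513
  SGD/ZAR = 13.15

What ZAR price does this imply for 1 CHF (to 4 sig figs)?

1 CHF ÷ 0.6513 = 1.53539 SGD
1.53539 SGD × 13.15 = 20.1904 ZAR

CHF/ZAR = 20.19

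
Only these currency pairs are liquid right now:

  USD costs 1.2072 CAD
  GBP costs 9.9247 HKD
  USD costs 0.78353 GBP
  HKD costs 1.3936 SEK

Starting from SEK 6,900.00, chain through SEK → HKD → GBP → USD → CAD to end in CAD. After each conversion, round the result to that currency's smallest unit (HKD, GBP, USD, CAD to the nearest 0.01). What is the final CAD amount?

CAD 768.64

SEK 6,900.00 ÷ 1.3936 = HKD 4,951.21
HKD 4,951.21 ÷ 9.9247 = GBP 498.88
GBP 498.88 ÷ 0.78353 = USD 636.71
USD 636.71 × 1.2072 = CAD 768.64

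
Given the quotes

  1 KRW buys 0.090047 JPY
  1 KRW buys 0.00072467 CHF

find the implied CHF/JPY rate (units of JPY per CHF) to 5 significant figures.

1 CHF ÷ 0.00072467 = 1379.94 KRW
1379.94 KRW × 0.090047 = 124.259 JPY

CHF/JPY = 124.26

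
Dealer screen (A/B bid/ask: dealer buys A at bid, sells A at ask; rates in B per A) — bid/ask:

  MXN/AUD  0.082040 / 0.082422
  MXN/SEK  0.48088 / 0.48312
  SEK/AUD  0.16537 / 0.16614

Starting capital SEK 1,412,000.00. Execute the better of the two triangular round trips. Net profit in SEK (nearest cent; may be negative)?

Best loop SEK → MXN → AUD → SEK:
SEK 1,412,000.00 ÷ 0.48312 (buy MXN at ask) = MXN 2,922,669.32
MXN 2,922,669.32 × 0.082040 (sell MXN at bid) = AUD 239,775.79
AUD 239,775.79 ÷ 0.16614 (buy SEK at ask) = SEK 1,443,215.30

Net profit: SEK 31,215.30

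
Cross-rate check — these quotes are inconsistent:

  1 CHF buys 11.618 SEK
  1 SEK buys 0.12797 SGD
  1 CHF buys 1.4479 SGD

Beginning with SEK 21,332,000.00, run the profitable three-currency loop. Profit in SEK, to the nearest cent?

Profitable loop is SEK → SGD → CHF → SEK:
SEK 21,332,000.00 × 0.12797 = SGD 2,729,856.04
SGD 2,729,856.04 ÷ 1.4479 = CHF 1,885,389.90
CHF 1,885,389.90 × 11.618 = SEK 21,904,459.89
Profit = SEK 21,904,459.89 − SEK 21,332,000.00

Profit: SEK 572,459.89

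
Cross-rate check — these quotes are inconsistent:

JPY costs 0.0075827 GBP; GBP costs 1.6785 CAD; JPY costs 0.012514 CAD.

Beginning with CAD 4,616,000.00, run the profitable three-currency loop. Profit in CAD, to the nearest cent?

Profit: CAD 78,775.93

Profitable loop is CAD → JPY → GBP → CAD:
CAD 4,616,000.00 ÷ 0.012514 = JPY 368,866,869
JPY 368,866,869 × 0.0075827 = GBP 2,797,006.81
GBP 2,797,006.81 × 1.6785 = CAD 4,694,775.93
Profit = CAD 4,694,775.93 − CAD 4,616,000.00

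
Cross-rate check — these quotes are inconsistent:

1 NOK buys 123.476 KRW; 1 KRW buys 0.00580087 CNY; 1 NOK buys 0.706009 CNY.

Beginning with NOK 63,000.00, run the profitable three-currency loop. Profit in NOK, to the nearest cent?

Profitable loop is NOK → KRW → CNY → NOK:
NOK 63,000.00 × 123.476 = KRW 7,778,988
KRW 7,778,988 × 0.00580087 = CNY 45,124.90
CNY 45,124.90 ÷ 0.706009 = NOK 63,915.47
Profit = NOK 63,915.47 − NOK 63,000.00

Profit: NOK 915.47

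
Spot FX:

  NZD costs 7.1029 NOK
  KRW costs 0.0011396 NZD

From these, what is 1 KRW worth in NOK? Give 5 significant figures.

KRW/NOK = 0.0080945

1 KRW × 0.0011396 = 0.0011396 NZD
0.0011396 NZD × 7.1029 = 0.00809446 NOK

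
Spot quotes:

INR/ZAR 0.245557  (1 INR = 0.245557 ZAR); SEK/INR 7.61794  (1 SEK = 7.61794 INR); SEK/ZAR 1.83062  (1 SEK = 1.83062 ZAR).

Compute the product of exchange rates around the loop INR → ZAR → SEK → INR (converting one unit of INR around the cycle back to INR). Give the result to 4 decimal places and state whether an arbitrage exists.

Around INR → ZAR → SEK → INR: 1 × 0.245557 ÷ 1.83062 × 7.61794 = 1.021861
Product > 1; profitable direction is INR → ZAR → SEK → INR.

1.0219 (arbitrage exists)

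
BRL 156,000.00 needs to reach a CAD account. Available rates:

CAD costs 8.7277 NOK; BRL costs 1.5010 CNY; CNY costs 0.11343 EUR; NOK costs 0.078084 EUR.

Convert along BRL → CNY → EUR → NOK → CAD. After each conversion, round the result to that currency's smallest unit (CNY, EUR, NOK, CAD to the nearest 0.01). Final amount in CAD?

CAD 38,973.68

BRL 156,000.00 × 1.5010 = CNY 234,156.00
CNY 234,156.00 × 0.11343 = EUR 26,560.32
EUR 26,560.32 ÷ 0.078084 = NOK 340,150.61
NOK 340,150.61 ÷ 8.7277 = CAD 38,973.68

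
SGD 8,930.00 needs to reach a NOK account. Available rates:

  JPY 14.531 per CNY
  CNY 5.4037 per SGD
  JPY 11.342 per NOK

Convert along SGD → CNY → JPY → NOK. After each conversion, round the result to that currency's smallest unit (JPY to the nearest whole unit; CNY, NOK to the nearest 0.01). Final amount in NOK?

NOK 61,822.78

SGD 8,930.00 × 5.4037 = CNY 48,255.04
CNY 48,255.04 × 14.531 = JPY 701,194
JPY 701,194 ÷ 11.342 = NOK 61,822.78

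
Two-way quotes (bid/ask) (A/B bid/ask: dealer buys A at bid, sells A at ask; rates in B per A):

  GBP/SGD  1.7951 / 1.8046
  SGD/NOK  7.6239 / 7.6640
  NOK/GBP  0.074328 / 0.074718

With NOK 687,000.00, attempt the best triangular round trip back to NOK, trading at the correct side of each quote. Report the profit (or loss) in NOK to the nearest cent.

Net profit: NOK 11,835.60

Best loop NOK → GBP → SGD → NOK:
NOK 687,000.00 × 0.074328 (sell NOK at bid) = GBP 51,063.34
GBP 51,063.34 × 1.7951 (sell GBP at bid) = SGD 91,663.79
SGD 91,663.79 × 7.6239 (sell SGD at bid) = NOK 698,835.60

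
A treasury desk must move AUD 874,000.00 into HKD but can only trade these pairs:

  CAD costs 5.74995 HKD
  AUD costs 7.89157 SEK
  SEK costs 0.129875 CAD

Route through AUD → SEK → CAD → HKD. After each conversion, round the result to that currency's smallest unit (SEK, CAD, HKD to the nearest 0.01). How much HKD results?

AUD 874,000.00 × 7.89157 = SEK 6,897,232.18
SEK 6,897,232.18 × 0.129875 = CAD 895,778.03
CAD 895,778.03 × 5.74995 = HKD 5,150,678.88

HKD 5,150,678.88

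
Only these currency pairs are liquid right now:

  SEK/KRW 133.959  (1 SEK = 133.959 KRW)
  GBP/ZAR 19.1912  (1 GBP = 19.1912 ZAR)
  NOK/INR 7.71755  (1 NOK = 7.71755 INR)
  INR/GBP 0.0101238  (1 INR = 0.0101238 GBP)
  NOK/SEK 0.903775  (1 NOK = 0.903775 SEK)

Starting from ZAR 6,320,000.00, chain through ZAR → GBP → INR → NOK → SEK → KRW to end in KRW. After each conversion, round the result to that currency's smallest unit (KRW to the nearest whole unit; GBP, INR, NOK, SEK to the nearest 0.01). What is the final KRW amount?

KRW 510,298,338

ZAR 6,320,000.00 ÷ 19.1912 = GBP 329,317.60
GBP 329,317.60 ÷ 0.0101238 = INR 32,529,050.36
INR 32,529,050.36 ÷ 7.71755 = NOK 4,214,945.20
NOK 4,214,945.20 × 0.903775 = SEK 3,809,362.10
SEK 3,809,362.10 × 133.959 = KRW 510,298,338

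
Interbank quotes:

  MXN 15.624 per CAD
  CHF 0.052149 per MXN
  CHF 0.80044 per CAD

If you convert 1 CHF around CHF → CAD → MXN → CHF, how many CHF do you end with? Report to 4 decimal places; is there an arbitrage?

Around CHF → CAD → MXN → CHF: 1 ÷ 0.80044 × 15.624 × 0.052149 = 1.017910
Product > 1; profitable direction is CHF → CAD → MXN → CHF.

1.0179 (arbitrage exists)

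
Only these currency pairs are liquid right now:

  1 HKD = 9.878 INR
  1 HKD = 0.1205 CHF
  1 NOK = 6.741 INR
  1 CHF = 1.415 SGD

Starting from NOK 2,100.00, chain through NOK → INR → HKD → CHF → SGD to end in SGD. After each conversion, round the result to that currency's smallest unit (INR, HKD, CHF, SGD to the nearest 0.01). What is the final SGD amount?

SGD 244.36

NOK 2,100.00 × 6.741 = INR 14,156.10
INR 14,156.10 ÷ 9.878 = HKD 1,433.09
HKD 1,433.09 × 0.1205 = CHF 172.69
CHF 172.69 × 1.415 = SGD 244.36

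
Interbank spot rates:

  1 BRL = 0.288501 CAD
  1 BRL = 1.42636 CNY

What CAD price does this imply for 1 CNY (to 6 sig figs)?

1 CNY ÷ 1.42636 = 0.701085 BRL
0.701085 BRL × 0.288501 = 0.202264 CAD

CNY/CAD = 0.202264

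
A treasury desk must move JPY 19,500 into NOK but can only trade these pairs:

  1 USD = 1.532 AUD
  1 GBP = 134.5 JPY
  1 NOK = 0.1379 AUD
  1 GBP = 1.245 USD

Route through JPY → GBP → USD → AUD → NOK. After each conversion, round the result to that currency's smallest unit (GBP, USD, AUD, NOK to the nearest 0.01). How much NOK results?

NOK 2,005.29

JPY 19,500 ÷ 134.5 = GBP 144.98
GBP 144.98 × 1.245 = USD 180.50
USD 180.50 × 1.532 = AUD 276.53
AUD 276.53 ÷ 0.1379 = NOK 2,005.29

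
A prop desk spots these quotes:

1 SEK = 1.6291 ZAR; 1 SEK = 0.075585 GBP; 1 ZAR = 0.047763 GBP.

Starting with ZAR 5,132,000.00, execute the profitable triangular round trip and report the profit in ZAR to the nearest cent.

Profit: ZAR 151,118.73

Profitable loop is ZAR → GBP → SEK → ZAR:
ZAR 5,132,000.00 × 0.047763 = GBP 245,119.72
GBP 245,119.72 ÷ 0.075585 = SEK 3,242,967.73
SEK 3,242,967.73 × 1.6291 = ZAR 5,283,118.73
Profit = ZAR 5,283,118.73 − ZAR 5,132,000.00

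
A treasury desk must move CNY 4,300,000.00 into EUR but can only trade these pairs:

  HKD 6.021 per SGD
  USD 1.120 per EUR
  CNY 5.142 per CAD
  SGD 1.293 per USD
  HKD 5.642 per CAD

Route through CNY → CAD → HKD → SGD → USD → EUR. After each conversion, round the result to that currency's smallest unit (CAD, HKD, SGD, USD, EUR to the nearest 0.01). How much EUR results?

CNY 4,300,000.00 ÷ 5.142 = CAD 836,250.49
CAD 836,250.49 × 5.642 = HKD 4,718,125.26
HKD 4,718,125.26 ÷ 6.021 = SGD 783,611.57
SGD 783,611.57 ÷ 1.293 = USD 606,041.43
USD 606,041.43 ÷ 1.120 = EUR 541,108.42

EUR 541,108.42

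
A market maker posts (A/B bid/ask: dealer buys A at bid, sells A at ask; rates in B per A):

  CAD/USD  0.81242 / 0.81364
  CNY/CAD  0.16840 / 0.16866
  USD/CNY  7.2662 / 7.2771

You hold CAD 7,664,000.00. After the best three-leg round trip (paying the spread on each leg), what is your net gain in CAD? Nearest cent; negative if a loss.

Net profit: CAD 10,547.28

Best loop CAD → CNY → USD → CAD:
CAD 7,664,000.00 ÷ 0.16866 (buy CNY at ask) = CNY 45,440,531.25
CNY 45,440,531.25 ÷ 7.2771 (buy USD at ask) = USD 6,244,318.65
USD 6,244,318.65 ÷ 0.81364 (buy CAD at ask) = CAD 7,674,547.28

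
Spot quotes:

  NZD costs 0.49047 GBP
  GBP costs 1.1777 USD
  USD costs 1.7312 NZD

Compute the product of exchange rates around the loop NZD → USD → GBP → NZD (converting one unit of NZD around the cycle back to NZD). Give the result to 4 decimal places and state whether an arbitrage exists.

1.0000 (no arbitrage)

Around NZD → USD → GBP → NZD: 1 ÷ 1.7312 ÷ 1.1777 ÷ 0.49047 = 1.000013
Product ≈ 1 (deviation 0.001%, within rounding noise).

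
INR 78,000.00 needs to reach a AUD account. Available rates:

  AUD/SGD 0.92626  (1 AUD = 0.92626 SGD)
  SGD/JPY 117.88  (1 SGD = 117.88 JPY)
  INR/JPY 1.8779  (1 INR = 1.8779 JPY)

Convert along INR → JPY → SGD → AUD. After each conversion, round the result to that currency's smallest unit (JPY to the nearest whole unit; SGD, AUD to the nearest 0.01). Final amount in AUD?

AUD 1,341.51

INR 78,000.00 × 1.8779 = JPY 146,476
JPY 146,476 ÷ 117.88 = SGD 1,242.59
SGD 1,242.59 ÷ 0.92626 = AUD 1,341.51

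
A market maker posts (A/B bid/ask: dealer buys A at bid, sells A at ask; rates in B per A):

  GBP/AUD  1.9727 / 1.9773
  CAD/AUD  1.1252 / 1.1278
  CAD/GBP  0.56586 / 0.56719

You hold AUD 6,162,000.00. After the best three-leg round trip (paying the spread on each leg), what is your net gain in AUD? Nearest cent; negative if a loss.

Net profit: AUD 20,302.99

Best loop AUD → GBP → CAD → AUD:
AUD 6,162,000.00 ÷ 1.9773 (buy GBP at ask) = GBP 3,116,370.81
GBP 3,116,370.81 ÷ 0.56719 (buy CAD at ask) = CAD 5,494,403.65
CAD 5,494,403.65 × 1.1252 (sell CAD at bid) = AUD 6,182,302.99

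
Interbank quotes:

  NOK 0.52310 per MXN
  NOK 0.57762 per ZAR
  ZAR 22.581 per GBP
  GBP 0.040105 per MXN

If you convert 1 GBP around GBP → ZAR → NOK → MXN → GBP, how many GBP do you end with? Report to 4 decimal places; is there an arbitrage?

1.0000 (no arbitrage)

Around GBP → ZAR → NOK → MXN → GBP: 1 × 22.581 × 0.57762 ÷ 0.52310 × 0.040105 = 0.999998
Product ≈ 1 (deviation 0.000%, within rounding noise).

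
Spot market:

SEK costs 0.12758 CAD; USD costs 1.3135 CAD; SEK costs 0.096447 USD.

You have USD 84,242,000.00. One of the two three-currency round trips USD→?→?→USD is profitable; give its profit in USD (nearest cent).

Profit: USD 596,399.38

Profitable loop is USD → SEK → CAD → USD:
USD 84,242,000.00 ÷ 0.096447 = SEK 873,453,814.01
SEK 873,453,814.01 × 0.12758 = CAD 111,435,237.59
CAD 111,435,237.59 ÷ 1.3135 = USD 84,838,399.38
Profit = USD 84,838,399.38 − USD 84,242,000.00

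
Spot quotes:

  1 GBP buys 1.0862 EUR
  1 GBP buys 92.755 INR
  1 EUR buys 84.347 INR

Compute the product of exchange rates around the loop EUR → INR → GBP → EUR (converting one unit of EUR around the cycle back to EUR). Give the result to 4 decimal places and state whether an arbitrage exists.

0.9877 (arbitrage exists)

Around EUR → INR → GBP → EUR: 1 × 84.347 ÷ 92.755 × 1.0862 = 0.987739
Product < 1; profitable direction is EUR → GBP → INR → EUR.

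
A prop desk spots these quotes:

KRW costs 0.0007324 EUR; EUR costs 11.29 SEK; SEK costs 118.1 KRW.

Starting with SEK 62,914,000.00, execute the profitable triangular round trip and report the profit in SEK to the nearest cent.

Profit: SEK 1,511,103.19

Profitable loop is SEK → EUR → KRW → SEK:
SEK 62,914,000.00 ÷ 11.29 = EUR 5,572,542.07
EUR 5,572,542.07 ÷ 0.0007324 = KRW 7,608,604,687
KRW 7,608,604,687 ÷ 118.1 = SEK 64,425,103.19
Profit = SEK 64,425,103.19 − SEK 62,914,000.00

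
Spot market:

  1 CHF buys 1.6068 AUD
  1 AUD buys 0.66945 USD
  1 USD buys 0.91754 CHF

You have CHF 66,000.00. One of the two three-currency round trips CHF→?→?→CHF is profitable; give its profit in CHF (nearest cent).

Profitable loop is CHF → USD → AUD → CHF:
CHF 66,000.00 ÷ 0.91754 = USD 71,931.47
USD 71,931.47 ÷ 0.66945 = AUD 107,448.61
AUD 107,448.61 ÷ 1.6068 = CHF 66,871.18
Profit = CHF 66,871.18 − CHF 66,000.00

Profit: CHF 871.18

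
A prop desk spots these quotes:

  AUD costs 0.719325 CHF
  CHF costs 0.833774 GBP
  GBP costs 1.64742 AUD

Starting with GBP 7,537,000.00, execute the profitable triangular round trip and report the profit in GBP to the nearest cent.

Profit: GBP 91,175.54

Profitable loop is GBP → CHF → AUD → GBP:
GBP 7,537,000.00 ÷ 0.833774 = CHF 9,039,619.85
CHF 9,039,619.85 ÷ 0.719325 = AUD 12,566,808.95
AUD 12,566,808.95 ÷ 1.64742 = GBP 7,628,175.54
Profit = GBP 7,628,175.54 − GBP 7,537,000.00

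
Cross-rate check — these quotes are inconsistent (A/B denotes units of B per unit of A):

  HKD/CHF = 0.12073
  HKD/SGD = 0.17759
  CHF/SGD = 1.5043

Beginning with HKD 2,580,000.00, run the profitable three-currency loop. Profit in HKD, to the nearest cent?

Profit: HKD 58,462.07

Profitable loop is HKD → CHF → SGD → HKD:
HKD 2,580,000.00 × 0.12073 = CHF 311,483.40
CHF 311,483.40 × 1.5043 = SGD 468,564.48
SGD 468,564.48 ÷ 0.17759 = HKD 2,638,462.07
Profit = HKD 2,638,462.07 − HKD 2,580,000.00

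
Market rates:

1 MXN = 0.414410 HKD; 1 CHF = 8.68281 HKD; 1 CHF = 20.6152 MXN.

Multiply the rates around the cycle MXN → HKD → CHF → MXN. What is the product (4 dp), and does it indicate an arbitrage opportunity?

Around MXN → HKD → CHF → MXN: 1 × 0.414410 ÷ 8.68281 × 20.6152 = 0.983915
Product < 1; profitable direction is MXN → CHF → HKD → MXN.

0.9839 (arbitrage exists)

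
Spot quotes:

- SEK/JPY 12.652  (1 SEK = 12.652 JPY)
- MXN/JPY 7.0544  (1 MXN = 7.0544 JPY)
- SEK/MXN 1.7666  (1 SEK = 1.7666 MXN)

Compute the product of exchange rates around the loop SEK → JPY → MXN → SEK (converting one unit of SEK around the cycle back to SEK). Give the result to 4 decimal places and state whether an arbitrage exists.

Around SEK → JPY → MXN → SEK: 1 × 12.652 ÷ 7.0544 ÷ 1.7666 = 1.015222
Product > 1; profitable direction is SEK → JPY → MXN → SEK.

1.0152 (arbitrage exists)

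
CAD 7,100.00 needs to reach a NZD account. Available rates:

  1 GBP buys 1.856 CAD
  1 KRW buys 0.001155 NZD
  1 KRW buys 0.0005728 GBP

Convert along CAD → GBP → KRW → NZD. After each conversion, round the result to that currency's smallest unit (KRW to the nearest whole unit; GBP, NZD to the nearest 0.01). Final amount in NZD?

NZD 7,713.64

CAD 7,100.00 ÷ 1.856 = GBP 3,825.43
GBP 3,825.43 ÷ 0.0005728 = KRW 6,678,474
KRW 6,678,474 × 0.001155 = NZD 7,713.64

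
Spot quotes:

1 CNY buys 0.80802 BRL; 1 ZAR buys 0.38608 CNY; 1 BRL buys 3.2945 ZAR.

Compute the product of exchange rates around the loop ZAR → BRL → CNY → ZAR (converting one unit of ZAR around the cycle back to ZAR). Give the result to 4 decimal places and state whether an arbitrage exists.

0.9730 (arbitrage exists)

Around ZAR → BRL → CNY → ZAR: 1 ÷ 3.2945 ÷ 0.80802 ÷ 0.38608 = 0.972996
Product < 1; profitable direction is ZAR → CNY → BRL → ZAR.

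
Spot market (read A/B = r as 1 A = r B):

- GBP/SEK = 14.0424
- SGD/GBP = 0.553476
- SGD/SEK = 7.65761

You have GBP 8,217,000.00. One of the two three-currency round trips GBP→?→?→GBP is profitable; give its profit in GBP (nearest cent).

Profitable loop is GBP → SEK → SGD → GBP:
GBP 8,217,000.00 × 14.0424 = SEK 115,386,400.80
SEK 115,386,400.80 ÷ 7.65761 = SGD 15,068,200.23
SGD 15,068,200.23 × 0.553476 = GBP 8,339,887.19
Profit = GBP 8,339,887.19 − GBP 8,217,000.00

Profit: GBP 122,887.19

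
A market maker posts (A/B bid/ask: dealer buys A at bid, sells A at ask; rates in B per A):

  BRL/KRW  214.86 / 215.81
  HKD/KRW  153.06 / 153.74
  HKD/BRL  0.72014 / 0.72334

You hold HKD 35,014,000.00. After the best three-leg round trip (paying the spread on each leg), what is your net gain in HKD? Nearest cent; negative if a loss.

Net profit: HKD 225,306.78

Best loop HKD → BRL → KRW → HKD:
HKD 35,014,000.00 × 0.72014 (sell HKD at bid) = BRL 25,214,981.96
BRL 25,214,981.96 × 214.86 (sell BRL at bid) = KRW 5,417,691,024
KRW 5,417,691,024 ÷ 153.74 (buy HKD at ask) = HKD 35,239,306.78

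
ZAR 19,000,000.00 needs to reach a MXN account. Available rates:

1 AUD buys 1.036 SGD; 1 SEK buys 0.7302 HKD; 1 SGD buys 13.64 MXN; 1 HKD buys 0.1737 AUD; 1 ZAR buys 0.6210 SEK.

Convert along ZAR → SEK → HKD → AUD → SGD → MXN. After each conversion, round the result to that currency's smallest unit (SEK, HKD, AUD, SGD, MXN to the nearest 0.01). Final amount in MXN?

MXN 21,147,594.58

ZAR 19,000,000.00 × 0.6210 = SEK 11,799,000.00
SEK 11,799,000.00 × 0.7302 = HKD 8,615,629.80
HKD 8,615,629.80 × 0.1737 = AUD 1,496,534.90
AUD 1,496,534.90 × 1.036 = SGD 1,550,410.16
SGD 1,550,410.16 × 13.64 = MXN 21,147,594.58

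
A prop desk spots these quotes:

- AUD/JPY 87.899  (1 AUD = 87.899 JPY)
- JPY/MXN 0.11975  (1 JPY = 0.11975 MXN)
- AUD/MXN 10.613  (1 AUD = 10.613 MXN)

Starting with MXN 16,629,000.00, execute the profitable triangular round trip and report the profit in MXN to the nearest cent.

Profit: MXN 137,593.73

Profitable loop is MXN → JPY → AUD → MXN:
MXN 16,629,000.00 ÷ 0.11975 = JPY 138,864,301
JPY 138,864,301 ÷ 87.899 = AUD 1,579,816.61
AUD 1,579,816.61 × 10.613 = MXN 16,766,593.73
Profit = MXN 16,766,593.73 − MXN 16,629,000.00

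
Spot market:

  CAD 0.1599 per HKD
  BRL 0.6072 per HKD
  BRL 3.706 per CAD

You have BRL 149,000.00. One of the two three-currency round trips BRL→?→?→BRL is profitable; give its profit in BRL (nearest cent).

Profit: BRL 3,673.67

Profitable loop is BRL → CAD → HKD → BRL:
BRL 149,000.00 ÷ 3.706 = CAD 40,205.07
CAD 40,205.07 ÷ 0.1599 = HKD 251,438.85
HKD 251,438.85 × 0.6072 = BRL 152,673.67
Profit = BRL 152,673.67 − BRL 149,000.00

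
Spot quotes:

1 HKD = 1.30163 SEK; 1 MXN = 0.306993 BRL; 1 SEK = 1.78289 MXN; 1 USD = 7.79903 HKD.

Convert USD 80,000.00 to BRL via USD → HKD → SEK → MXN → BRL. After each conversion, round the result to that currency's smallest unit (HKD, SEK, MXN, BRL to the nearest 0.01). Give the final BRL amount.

USD 80,000.00 × 7.79903 = HKD 623,922.40
HKD 623,922.40 × 1.30163 = SEK 812,116.11
SEK 812,116.11 × 1.78289 = MXN 1,447,913.69
MXN 1,447,913.69 × 0.306993 = BRL 444,499.37

BRL 444,499.37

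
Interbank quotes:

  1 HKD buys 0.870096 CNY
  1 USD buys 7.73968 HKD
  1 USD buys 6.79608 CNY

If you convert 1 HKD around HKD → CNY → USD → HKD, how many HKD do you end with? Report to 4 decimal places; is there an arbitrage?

Around HKD → CNY → USD → HKD: 1 × 0.870096 ÷ 6.79608 × 7.73968 = 0.990904
Product < 1; profitable direction is HKD → USD → CNY → HKD.

0.9909 (arbitrage exists)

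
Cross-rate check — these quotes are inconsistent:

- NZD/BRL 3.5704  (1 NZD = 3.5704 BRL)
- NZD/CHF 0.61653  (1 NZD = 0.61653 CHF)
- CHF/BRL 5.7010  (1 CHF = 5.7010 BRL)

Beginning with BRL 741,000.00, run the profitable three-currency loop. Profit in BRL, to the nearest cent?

Profitable loop is BRL → CHF → NZD → BRL:
BRL 741,000.00 ÷ 5.7010 = CHF 129,977.20
CHF 129,977.20 ÷ 0.61653 = NZD 210,820.56
NZD 210,820.56 × 3.5704 = BRL 752,713.71
Profit = BRL 752,713.71 − BRL 741,000.00

Profit: BRL 11,713.71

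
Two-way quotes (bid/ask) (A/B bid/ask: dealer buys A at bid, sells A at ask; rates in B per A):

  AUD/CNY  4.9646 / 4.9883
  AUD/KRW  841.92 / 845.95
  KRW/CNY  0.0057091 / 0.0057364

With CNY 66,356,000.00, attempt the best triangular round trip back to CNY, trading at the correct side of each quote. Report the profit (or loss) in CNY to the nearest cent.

Net profit: CNY 1,530,018.72

Best loop CNY → KRW → AUD → CNY:
CNY 66,356,000.00 ÷ 0.0057364 (buy KRW at ask) = KRW 11,567,533,645
KRW 11,567,533,645 ÷ 845.95 (buy AUD at ask) = AUD 13,674,015.77
AUD 13,674,015.77 × 4.9646 (sell AUD at bid) = CNY 67,886,018.72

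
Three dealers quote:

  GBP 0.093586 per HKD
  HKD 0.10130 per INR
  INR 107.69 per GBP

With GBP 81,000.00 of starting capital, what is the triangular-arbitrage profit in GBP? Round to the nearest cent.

Profit: GBP 1,695.28

Profitable loop is GBP → INR → HKD → GBP:
GBP 81,000.00 × 107.69 = INR 8,722,890.00
INR 8,722,890.00 × 0.10130 = HKD 883,628.76
HKD 883,628.76 × 0.093586 = GBP 82,695.28
Profit = GBP 82,695.28 − GBP 81,000.00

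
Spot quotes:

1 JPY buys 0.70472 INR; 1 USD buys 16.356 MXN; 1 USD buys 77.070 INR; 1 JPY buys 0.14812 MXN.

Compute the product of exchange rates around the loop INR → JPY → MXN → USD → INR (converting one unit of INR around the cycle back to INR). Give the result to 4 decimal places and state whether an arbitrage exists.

0.9904 (arbitrage exists)

Around INR → JPY → MXN → USD → INR: 1 ÷ 0.70472 × 0.14812 ÷ 16.356 × 77.070 = 0.990388
Product < 1; profitable direction is INR → USD → MXN → JPY → INR.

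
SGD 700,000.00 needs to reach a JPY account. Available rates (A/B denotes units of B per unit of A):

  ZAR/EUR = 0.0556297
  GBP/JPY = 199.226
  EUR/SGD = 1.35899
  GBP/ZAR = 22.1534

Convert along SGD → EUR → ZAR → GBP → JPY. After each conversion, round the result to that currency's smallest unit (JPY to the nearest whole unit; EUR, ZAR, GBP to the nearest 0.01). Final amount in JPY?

JPY 83,268,489

SGD 700,000.00 ÷ 1.35899 = EUR 515,088.41
EUR 515,088.41 ÷ 0.0556297 = ZAR 9,259,234.01
ZAR 9,259,234.01 ÷ 22.1534 = GBP 417,959.95
GBP 417,959.95 × 199.226 = JPY 83,268,489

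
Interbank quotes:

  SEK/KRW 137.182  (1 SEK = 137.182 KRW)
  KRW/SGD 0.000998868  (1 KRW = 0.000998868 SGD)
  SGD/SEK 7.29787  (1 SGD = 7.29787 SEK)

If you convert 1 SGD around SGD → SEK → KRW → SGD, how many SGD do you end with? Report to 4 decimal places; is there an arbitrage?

Around SGD → SEK → KRW → SGD: 1 × 7.29787 × 137.182 × 0.000998868 = 1.000003
Product ≈ 1 (deviation 0.000%, within rounding noise).

1.0000 (no arbitrage)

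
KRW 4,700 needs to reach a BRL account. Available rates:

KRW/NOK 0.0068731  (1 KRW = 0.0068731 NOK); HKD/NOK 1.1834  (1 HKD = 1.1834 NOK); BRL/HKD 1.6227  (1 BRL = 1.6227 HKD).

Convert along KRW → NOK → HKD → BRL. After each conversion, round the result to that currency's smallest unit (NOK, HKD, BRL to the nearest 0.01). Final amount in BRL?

BRL 16.82

KRW 4,700 × 0.0068731 = NOK 32.30
NOK 32.30 ÷ 1.1834 = HKD 27.29
HKD 27.29 ÷ 1.6227 = BRL 16.82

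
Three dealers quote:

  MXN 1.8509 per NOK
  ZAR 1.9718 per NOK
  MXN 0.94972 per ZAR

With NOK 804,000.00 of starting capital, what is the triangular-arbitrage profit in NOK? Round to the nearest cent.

Profit: NOK 9,451.27

Profitable loop is NOK → ZAR → MXN → NOK:
NOK 804,000.00 × 1.9718 = ZAR 1,585,327.20
ZAR 1,585,327.20 × 0.94972 = MXN 1,505,616.95
MXN 1,505,616.95 ÷ 1.8509 = NOK 813,451.27
Profit = NOK 813,451.27 − NOK 804,000.00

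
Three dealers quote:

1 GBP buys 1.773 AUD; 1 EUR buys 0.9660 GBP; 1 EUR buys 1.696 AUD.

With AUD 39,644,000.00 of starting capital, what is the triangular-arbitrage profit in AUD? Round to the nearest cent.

Profit: AUD 390,783.25

Profitable loop is AUD → EUR → GBP → AUD:
AUD 39,644,000.00 ÷ 1.696 = EUR 23,375,000.00
EUR 23,375,000.00 × 0.9660 = GBP 22,580,250.00
GBP 22,580,250.00 × 1.773 = AUD 40,034,783.25
Profit = AUD 40,034,783.25 − AUD 39,644,000.00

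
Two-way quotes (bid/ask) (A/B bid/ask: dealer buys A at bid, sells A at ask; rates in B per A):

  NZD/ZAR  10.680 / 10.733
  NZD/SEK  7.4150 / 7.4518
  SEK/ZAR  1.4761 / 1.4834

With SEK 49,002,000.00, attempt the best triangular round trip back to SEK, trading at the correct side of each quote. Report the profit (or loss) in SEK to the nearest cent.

Best loop SEK → ZAR → NZD → SEK:
SEK 49,002,000.00 × 1.4761 (sell SEK at bid) = ZAR 72,331,852.20
ZAR 72,331,852.20 ÷ 10.733 (buy NZD at ask) = NZD 6,739,201.73
NZD 6,739,201.73 × 7.4150 (sell NZD at bid) = SEK 49,971,180.85

Net profit: SEK 969,180.85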